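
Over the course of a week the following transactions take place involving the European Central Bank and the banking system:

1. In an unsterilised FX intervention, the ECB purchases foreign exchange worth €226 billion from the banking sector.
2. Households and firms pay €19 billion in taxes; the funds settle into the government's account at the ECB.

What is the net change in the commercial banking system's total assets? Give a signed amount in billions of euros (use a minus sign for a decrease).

FX purchase €226 billion: just an asset swap on bank balance sheets → 0.
Government account inflow €19 billion: bank balance sheets shrink → −€19B.
Net: 0 − 19 = -€19 billion.

-€19 billion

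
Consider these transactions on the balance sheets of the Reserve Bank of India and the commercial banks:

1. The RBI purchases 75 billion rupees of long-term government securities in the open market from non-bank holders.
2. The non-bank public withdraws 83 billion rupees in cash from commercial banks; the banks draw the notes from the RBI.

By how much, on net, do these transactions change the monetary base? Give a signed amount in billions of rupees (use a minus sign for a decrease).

RBI balance sheet:
  Assets:      Securities +75B
  Liabilities: Bank reserves −8B, Currency in circulation +83B
Monetary base = currency + reserves: +83B + (−8B) = +75 billion.

+75 billion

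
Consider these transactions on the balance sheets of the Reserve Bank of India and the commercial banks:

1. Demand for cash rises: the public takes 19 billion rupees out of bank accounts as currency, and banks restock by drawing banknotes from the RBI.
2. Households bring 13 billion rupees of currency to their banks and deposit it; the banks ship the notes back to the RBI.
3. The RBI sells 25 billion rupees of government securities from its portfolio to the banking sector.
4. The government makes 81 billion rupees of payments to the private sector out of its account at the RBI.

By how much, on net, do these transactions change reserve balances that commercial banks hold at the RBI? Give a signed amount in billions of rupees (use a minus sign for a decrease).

Currency withdrawal 19 billion rupees: banks swap reserves for currency → −19B.
Currency deposit 13 billion rupees: returned notes are swapped for reserve credit → +13B.
OMO sale (to banks) 25 billion rupees: the buying banks pay out of their reserve balances → −25B.
Government spending 81 billion rupees: government payments flow into bank reserve accounts → +81B.
Net: −19 + 13 − 25 + 81 = +50 billion.

+50 billion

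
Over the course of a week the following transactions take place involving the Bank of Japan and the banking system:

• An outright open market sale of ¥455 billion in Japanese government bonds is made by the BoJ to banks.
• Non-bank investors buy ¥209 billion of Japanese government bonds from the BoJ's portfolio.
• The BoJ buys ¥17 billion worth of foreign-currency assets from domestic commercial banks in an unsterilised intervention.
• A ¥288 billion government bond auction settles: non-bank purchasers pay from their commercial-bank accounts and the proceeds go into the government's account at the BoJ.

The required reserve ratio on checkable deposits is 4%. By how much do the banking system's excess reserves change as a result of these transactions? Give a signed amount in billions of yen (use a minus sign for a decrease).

OMO sale (to banks) ¥455 billion: reserves −¥455B, deposits 0.
Asset sale (to non-banks) ¥209 billion: reserves −¥209B, deposits −¥209B.
FX purchase ¥17 billion: reserves +¥17B, deposits 0.
Government account inflow ¥288 billion: reserves −¥288B, deposits −¥288B.
Totals: Δreserves = −¥935B, Δdeposits = −¥497B.
Δrequired reserves = 4% × −¥497B = −¥19.88B.
Δexcess reserves = Δreserves − Δrequired = −¥935B − (−¥19.88B) = -¥915.12 billion.

-¥915.12 billion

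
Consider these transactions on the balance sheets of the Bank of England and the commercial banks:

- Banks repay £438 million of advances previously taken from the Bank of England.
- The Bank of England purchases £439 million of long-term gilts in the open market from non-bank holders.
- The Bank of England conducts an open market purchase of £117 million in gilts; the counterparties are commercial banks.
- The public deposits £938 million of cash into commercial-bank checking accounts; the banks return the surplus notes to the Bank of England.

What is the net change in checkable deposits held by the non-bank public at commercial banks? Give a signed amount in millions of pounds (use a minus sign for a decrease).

Discount-window repayment £438 million: the counterparty is a bank, so public deposits are unchanged → 0.
Asset purchase (from non-banks) £439 million: non-bank counterparties' bank balances rise → +£439M.
OMO purchase (from banks) £117 million: the counterparty is a bank, so public deposits are unchanged → 0.
Currency deposit £938 million: non-bank counterparties' bank balances rise → +£938M.
Net: 0 + 439 + 0 + 938 = +£1377 million.

+£1377 million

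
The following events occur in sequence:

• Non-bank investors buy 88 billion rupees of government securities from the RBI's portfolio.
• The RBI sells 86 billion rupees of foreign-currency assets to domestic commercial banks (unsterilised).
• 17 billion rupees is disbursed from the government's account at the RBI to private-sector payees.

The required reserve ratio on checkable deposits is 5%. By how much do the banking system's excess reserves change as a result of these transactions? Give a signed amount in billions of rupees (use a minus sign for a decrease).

-153.45 billion

Asset sale (to non-banks) 88 billion rupees: reserves −88B, deposits −88B.
FX sale 86 billion rupees: reserves −86B, deposits 0.
Government spending 17 billion rupees: reserves +17B, deposits +17B.
Totals: Δreserves = −157B, Δdeposits = −71B.
Δrequired reserves = 5% × −71B = −3.55B.
Δexcess reserves = Δreserves − Δrequired = −157B − (−3.55B) = -153.45 billion.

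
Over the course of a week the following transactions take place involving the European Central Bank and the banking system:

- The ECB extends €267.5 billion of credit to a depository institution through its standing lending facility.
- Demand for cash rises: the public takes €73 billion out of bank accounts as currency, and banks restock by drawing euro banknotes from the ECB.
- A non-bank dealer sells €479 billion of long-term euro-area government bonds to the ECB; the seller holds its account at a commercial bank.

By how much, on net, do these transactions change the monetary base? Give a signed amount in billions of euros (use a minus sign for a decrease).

ECB balance sheet:
  Assets:      Securities +€479B, Loans to banks +€267.5B
  Liabilities: Bank reserves +€673.5B, Currency in circulation +€73B
Monetary base = currency + reserves: +€73B + (+€673.5B) = +€746.5 billion.

+€746.5 billion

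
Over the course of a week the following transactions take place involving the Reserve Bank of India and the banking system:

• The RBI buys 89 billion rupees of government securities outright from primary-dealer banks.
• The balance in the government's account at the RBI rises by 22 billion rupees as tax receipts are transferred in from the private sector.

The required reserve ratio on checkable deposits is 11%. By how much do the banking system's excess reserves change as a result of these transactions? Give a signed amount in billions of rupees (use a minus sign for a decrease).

+69.42 billion

OMO purchase (from banks) 89 billion rupees: reserves +89B, deposits 0.
Government account inflow 22 billion rupees: reserves −22B, deposits −22B.
Totals: Δreserves = +67B, Δdeposits = −22B.
Δrequired reserves = 11% × −22B = −2.42B.
Δexcess reserves = Δreserves − Δrequired = +67B − (−2.42B) = +69.42 billion.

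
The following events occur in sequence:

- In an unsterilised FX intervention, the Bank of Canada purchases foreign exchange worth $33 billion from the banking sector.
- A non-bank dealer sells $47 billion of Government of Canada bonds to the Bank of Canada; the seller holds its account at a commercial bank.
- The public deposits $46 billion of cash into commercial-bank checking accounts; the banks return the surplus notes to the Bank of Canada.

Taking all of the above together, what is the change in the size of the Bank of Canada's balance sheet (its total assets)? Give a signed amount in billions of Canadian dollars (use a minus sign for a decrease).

+$80 billion

FX purchase $33 billion: a Bank of Canada asset is acquired → +$33B.
Asset purchase (from non-banks) $47 billion: a Bank of Canada asset is acquired → +$47B.
Currency deposit $46 billion: only the composition of liabilities changes → 0.
Net: 33 + 47 + 0 = +$80 billion.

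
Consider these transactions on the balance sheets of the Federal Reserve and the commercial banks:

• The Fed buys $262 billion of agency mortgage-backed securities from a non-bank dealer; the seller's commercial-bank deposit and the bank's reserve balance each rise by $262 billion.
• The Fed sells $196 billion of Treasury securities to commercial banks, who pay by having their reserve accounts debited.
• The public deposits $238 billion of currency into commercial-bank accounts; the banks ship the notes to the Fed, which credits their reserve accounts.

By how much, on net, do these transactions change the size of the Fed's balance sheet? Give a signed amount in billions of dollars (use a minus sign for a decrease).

+$66 billion

Asset purchase (from non-banks) $262 billion: a Fed asset is acquired → +$262B.
OMO sale (to banks) $196 billion: a Fed asset is shed → −$196B.
Currency deposit $238 billion: only the composition of liabilities changes → 0.
Net: 262 − 196 + 0 = +$66 billion.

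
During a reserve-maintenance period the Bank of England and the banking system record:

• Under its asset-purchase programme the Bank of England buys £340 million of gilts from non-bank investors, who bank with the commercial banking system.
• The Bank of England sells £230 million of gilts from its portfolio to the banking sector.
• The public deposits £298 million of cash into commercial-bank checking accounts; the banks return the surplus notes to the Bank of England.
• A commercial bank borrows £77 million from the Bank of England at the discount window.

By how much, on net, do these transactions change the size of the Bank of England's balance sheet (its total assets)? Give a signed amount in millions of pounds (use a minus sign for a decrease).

+£187 million

Asset purchase (from non-banks) £340 million: a Bank of England asset is acquired → +£340M.
OMO sale (to banks) £230 million: a Bank of England asset is shed → −£230M.
Currency deposit £298 million: only the composition of liabilities changes → 0.
Discount-window loan £77 million: a Bank of England asset is acquired → +£77M.
Net: 340 − 230 + 0 + 77 = +£187 million.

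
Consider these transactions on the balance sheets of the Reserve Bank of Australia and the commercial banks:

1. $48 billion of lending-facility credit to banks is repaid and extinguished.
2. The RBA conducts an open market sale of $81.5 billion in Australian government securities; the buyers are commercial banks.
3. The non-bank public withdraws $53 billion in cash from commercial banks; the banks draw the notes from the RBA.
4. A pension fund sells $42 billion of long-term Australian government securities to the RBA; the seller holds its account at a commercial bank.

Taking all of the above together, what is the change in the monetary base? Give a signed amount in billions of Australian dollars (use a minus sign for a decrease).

-$87.5 billion

RBA balance sheet:
  Assets:      Securities −$39.5B, Loans to banks −$48B
  Liabilities: Bank reserves −$140.5B, Currency in circulation +$53B
Monetary base = currency + reserves: +$53B + (−$140.5B) = -$87.5 billion.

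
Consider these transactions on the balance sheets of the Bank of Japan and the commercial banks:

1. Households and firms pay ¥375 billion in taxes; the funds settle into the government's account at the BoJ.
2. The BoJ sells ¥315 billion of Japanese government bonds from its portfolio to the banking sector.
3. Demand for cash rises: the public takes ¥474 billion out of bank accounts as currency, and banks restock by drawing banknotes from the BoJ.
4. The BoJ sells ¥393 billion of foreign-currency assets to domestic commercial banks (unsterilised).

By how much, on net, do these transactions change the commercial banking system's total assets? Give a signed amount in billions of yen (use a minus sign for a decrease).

-¥849 billion

BoJ balance sheet:
  Assets:      Securities −¥315B, Foreign assets −¥393B
  Liabilities: Bank reserves −¥1557B, Currency in circulation +¥474B, Government deposits +¥375B
Commercial banking system:
  Assets:      Reserves at CB −¥1557B, Securities +¥315B, Foreign assets +¥393B
  Liabilities: Checkable deposits −¥849B
Change in total bank assets = -¥849 billion.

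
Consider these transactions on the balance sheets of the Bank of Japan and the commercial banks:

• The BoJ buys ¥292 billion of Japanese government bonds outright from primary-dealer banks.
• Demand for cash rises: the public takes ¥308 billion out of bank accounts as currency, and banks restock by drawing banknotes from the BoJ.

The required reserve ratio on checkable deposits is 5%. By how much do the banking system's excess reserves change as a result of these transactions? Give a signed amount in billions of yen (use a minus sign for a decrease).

-¥0.6 billion

OMO purchase (from banks) ¥292 billion: reserves +¥292B, deposits 0.
Currency withdrawal ¥308 billion: reserves −¥308B, deposits −¥308B.
Totals: Δreserves = −¥16B, Δdeposits = −¥308B.
Δrequired reserves = 5% × −¥308B = −¥15.4B.
Δexcess reserves = Δreserves − Δrequired = −¥16B − (−¥15.4B) = -¥0.6 billion.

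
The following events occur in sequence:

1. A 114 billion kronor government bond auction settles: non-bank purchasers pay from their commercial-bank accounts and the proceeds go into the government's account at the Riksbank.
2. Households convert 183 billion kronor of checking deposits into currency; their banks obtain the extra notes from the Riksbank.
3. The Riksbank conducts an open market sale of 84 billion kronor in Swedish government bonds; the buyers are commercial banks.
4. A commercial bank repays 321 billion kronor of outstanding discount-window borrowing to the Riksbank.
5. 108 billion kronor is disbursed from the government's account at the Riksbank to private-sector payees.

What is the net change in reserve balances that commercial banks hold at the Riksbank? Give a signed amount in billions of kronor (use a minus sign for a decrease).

-594 billion

Government account inflow 114 billion kronor: funds move from bank reserves into the government account → −114B.
Currency withdrawal 183 billion kronor: banks swap reserves for currency → −183B.
OMO sale (to banks) 84 billion kronor: the buying banks pay out of their reserve balances → −84B.
Discount-window repayment 321 billion kronor: repayment is debited from reserves → −321B.
Government spending 108 billion kronor: government payments flow into bank reserve accounts → +108B.
Net: −114 − 183 − 84 − 321 + 108 = -594 billion.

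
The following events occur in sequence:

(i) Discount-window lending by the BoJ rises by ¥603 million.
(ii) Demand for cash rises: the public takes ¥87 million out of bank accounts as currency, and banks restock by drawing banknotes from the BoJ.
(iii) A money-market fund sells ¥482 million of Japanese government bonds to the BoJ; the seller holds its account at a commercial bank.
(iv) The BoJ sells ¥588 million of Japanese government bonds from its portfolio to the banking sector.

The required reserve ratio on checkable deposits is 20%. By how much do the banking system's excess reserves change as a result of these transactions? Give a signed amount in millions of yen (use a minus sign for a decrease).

+¥331 million

Discount-window loan ¥603 million: reserves +¥603M, deposits 0.
Currency withdrawal ¥87 million: reserves −¥87M, deposits −¥87M.
Asset purchase (from non-banks) ¥482 million: reserves +¥482M, deposits +¥482M.
OMO sale (to banks) ¥588 million: reserves −¥588M, deposits 0.
Totals: Δreserves = +¥410M, Δdeposits = +¥395M.
Δrequired reserves = 20% × +¥395M = +¥79M.
Δexcess reserves = Δreserves − Δrequired = +¥410M − (+¥79M) = +¥331 million.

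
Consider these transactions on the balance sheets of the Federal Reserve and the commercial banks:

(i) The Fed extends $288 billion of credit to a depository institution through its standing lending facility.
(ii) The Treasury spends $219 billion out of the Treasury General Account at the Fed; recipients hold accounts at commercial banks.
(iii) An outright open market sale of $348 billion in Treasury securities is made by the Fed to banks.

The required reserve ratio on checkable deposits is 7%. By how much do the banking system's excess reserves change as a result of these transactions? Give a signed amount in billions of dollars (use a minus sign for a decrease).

Discount-window loan $288 billion: reserves +$288B, deposits 0.
Government spending $219 billion: reserves +$219B, deposits +$219B.
OMO sale (to banks) $348 billion: reserves −$348B, deposits 0.
Totals: Δreserves = +$159B, Δdeposits = +$219B.
Δrequired reserves = 7% × +$219B = +$15.33B.
Δexcess reserves = Δreserves − Δrequired = +$159B − (+$15.33B) = +$143.67 billion.

+$143.67 billion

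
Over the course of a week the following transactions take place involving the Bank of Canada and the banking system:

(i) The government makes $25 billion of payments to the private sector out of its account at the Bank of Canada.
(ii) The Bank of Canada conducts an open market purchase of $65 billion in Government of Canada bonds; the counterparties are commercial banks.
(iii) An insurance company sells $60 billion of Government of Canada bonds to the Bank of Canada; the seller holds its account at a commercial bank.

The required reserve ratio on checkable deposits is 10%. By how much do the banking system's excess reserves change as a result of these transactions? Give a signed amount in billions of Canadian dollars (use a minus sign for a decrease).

Government spending $25 billion: reserves +$25B, deposits +$25B.
OMO purchase (from banks) $65 billion: reserves +$65B, deposits 0.
Asset purchase (from non-banks) $60 billion: reserves +$60B, deposits +$60B.
Totals: Δreserves = +$150B, Δdeposits = +$85B.
Δrequired reserves = 10% × +$85B = +$8.5B.
Δexcess reserves = Δreserves − Δrequired = +$150B − (+$8.5B) = +$141.5 billion.

+$141.5 billion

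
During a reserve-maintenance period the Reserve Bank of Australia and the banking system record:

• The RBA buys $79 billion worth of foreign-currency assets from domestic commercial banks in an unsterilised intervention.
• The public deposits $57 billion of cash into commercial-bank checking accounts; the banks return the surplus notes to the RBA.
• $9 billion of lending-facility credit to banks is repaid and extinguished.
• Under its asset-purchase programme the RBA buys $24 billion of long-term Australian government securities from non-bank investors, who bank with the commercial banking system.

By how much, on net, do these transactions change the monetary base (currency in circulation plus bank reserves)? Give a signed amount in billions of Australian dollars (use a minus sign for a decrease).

FX purchase $79 billion: RBA balance sheet expands → +$79B.
Currency deposit $57 billion: just a shift between currency and reserves — both are base money → 0.
Discount-window repayment $9 billion: RBA balance sheet contracts → −$9B.
Asset purchase (from non-banks) $24 billion: RBA balance sheet expands → +$24B.
Net: 79 + 0 − 9 + 24 = +$94 billion.

+$94 billion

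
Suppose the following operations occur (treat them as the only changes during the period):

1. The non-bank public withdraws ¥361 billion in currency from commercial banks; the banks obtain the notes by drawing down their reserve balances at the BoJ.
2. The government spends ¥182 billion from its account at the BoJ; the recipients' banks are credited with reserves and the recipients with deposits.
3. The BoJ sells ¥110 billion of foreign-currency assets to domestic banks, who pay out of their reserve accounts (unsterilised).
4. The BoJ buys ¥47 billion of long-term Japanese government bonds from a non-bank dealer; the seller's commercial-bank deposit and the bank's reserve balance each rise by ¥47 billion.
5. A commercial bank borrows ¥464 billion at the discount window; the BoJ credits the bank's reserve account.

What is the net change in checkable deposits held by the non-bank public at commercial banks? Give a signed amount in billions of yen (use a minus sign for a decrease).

-¥132 billion

Currency withdrawal ¥361 billion: non-bank counterparties' bank balances fall → −¥361B.
Government spending ¥182 billion: non-bank counterparties' bank balances rise → +¥182B.
FX sale ¥110 billion: the counterparty is a bank, so public deposits are unchanged → 0.
Asset purchase (from non-banks) ¥47 billion: non-bank counterparties' bank balances rise → +¥47B.
Discount-window loan ¥464 billion: the counterparty is a bank, so public deposits are unchanged → 0.
Net: −361 + 182 + 0 + 47 + 0 = -¥132 billion.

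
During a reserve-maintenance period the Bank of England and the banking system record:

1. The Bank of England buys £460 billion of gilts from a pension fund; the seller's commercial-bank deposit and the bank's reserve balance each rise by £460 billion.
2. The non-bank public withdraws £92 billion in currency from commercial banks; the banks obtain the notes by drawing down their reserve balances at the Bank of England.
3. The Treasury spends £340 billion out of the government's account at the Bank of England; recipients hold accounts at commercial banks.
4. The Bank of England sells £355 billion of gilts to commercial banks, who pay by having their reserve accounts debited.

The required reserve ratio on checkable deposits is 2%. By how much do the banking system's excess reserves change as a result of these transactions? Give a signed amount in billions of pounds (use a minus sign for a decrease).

+£338.84 billion

Asset purchase (from non-banks) £460 billion: reserves +£460B, deposits +£460B.
Currency withdrawal £92 billion: reserves −£92B, deposits −£92B.
Government spending £340 billion: reserves +£340B, deposits +£340B.
OMO sale (to banks) £355 billion: reserves −£355B, deposits 0.
Totals: Δreserves = +£353B, Δdeposits = +£708B.
Δrequired reserves = 2% × +£708B = +£14.16B.
Δexcess reserves = Δreserves − Δrequired = +£353B − (+£14.16B) = +£338.84 billion.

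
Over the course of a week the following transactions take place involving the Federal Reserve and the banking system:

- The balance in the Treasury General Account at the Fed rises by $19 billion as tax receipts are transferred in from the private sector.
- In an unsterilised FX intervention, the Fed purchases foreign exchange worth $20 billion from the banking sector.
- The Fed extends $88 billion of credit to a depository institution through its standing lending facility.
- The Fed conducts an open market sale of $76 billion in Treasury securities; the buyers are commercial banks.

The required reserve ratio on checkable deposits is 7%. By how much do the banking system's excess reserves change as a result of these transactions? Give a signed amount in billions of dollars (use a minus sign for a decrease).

+$14.33 billion

Government account inflow $19 billion: reserves −$19B, deposits −$19B.
FX purchase $20 billion: reserves +$20B, deposits 0.
Discount-window loan $88 billion: reserves +$88B, deposits 0.
OMO sale (to banks) $76 billion: reserves −$76B, deposits 0.
Totals: Δreserves = +$13B, Δdeposits = −$19B.
Δrequired reserves = 7% × −$19B = −$1.33B.
Δexcess reserves = Δreserves − Δrequired = +$13B − (−$1.33B) = +$14.33 billion.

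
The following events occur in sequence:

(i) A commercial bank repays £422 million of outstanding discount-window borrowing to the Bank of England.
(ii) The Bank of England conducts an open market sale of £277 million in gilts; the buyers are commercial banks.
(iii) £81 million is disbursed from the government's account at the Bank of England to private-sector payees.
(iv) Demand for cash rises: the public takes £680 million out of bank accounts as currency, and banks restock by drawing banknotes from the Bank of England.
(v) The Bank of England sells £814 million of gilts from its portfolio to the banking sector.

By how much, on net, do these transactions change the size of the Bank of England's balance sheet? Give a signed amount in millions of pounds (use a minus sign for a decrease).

-£1513 million

Discount-window repayment £422 million: a Bank of England asset is shed → −£422M.
OMO sale (to banks) £277 million: a Bank of England asset is shed → −£277M.
Government spending £81 million: only the composition of liabilities changes → 0.
Currency withdrawal £680 million: only the composition of liabilities changes → 0.
OMO sale (to banks) £814 million: a Bank of England asset is shed → −£814M.
Net: −422 − 277 + 0 + 0 − 814 = -£1513 million.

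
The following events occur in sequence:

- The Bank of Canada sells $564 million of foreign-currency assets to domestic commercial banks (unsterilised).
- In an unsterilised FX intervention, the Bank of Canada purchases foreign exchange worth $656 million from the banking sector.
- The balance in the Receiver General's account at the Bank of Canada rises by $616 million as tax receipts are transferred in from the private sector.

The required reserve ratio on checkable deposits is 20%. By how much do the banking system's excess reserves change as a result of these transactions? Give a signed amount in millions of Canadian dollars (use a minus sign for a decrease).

-$400.8 million

FX sale $564 million: reserves −$564M, deposits 0.
FX purchase $656 million: reserves +$656M, deposits 0.
Government account inflow $616 million: reserves −$616M, deposits −$616M.
Totals: Δreserves = −$524M, Δdeposits = −$616M.
Δrequired reserves = 20% × −$616M = −$123.2M.
Δexcess reserves = Δreserves − Δrequired = −$524M − (−$123.2M) = -$400.8 million.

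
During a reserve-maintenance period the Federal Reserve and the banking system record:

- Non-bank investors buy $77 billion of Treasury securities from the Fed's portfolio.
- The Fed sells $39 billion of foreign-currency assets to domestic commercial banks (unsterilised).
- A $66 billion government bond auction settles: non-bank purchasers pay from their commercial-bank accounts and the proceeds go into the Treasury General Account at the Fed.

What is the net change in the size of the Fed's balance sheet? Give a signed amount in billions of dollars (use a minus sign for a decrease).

-$116 billion

Fed balance sheet:
  Assets:      Securities −$77B, Foreign assets −$39B
  Liabilities: Bank reserves −$182B, Government deposits +$66B
Commercial banking system:
  Assets:      Reserves at CB −$182B, Foreign assets +$39B
  Liabilities: Checkable deposits −$143B
Change in total Fed assets = -$116 billion.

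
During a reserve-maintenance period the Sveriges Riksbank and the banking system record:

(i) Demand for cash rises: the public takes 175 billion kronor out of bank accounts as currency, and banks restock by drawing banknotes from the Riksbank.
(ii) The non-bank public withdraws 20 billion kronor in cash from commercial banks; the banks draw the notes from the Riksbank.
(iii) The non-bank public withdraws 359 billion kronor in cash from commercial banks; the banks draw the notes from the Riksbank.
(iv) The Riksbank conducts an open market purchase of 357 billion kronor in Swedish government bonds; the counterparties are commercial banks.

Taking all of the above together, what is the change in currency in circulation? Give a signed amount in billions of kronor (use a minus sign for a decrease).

Currency withdrawal 175 billion kronor: notes leave the central bank → +175B.
Currency withdrawal 20 billion kronor: notes leave the central bank → +20B.
Currency withdrawal 359 billion kronor: notes leave the central bank → +359B.
OMO purchase (from banks) 357 billion kronor: no currency enters or leaves circulation → 0.
Net: 175 + 20 + 359 + 0 = +554 billion.

+554 billion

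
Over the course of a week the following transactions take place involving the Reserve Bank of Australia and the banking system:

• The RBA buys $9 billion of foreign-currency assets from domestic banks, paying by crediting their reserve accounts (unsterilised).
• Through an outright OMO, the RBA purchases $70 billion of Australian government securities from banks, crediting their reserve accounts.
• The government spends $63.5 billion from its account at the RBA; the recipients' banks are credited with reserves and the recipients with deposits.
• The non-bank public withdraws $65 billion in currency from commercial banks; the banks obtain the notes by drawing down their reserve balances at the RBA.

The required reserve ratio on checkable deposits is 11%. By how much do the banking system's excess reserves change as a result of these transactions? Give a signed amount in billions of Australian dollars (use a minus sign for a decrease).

FX purchase $9 billion: reserves +$9B, deposits 0.
OMO purchase (from banks) $70 billion: reserves +$70B, deposits 0.
Government spending $63.5 billion: reserves +$63.5B, deposits +$63.5B.
Currency withdrawal $65 billion: reserves −$65B, deposits −$65B.
Totals: Δreserves = +$77.5B, Δdeposits = −$1.5B.
Δrequired reserves = 11% × −$1.5B = −$0.165B.
Δexcess reserves = Δreserves − Δrequired = +$77.5B − (−$0.165B) = +$77.665 billion.

+$77.665 billion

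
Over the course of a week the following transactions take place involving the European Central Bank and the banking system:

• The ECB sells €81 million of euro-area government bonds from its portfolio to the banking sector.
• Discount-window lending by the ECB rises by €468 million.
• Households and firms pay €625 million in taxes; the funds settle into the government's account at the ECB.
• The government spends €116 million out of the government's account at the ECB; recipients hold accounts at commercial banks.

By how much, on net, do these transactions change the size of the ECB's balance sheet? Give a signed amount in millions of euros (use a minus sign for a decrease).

ECB balance sheet:
  Assets:      Securities −€81M, Loans to banks +€468M
  Liabilities: Bank reserves −€122M, Government deposits +€509M
Commercial banking system:
  Assets:      Reserves at CB −€122M, Securities +€81M
  Liabilities: Checkable deposits −€509M, Borrowings from CB +€468M
Change in total ECB assets = +€387 million.

+€387 million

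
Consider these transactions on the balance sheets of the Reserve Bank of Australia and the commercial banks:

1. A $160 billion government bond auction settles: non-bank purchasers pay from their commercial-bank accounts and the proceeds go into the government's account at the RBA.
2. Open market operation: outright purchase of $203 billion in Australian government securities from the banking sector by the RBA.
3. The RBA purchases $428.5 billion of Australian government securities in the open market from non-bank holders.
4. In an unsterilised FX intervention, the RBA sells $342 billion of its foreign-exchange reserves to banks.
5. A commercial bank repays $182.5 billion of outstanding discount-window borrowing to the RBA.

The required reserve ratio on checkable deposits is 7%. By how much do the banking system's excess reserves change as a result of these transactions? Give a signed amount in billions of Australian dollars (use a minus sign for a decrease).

Government account inflow $160 billion: reserves −$160B, deposits −$160B.
OMO purchase (from banks) $203 billion: reserves +$203B, deposits 0.
Asset purchase (from non-banks) $428.5 billion: reserves +$428.5B, deposits +$428.5B.
FX sale $342 billion: reserves −$342B, deposits 0.
Discount-window repayment $182.5 billion: reserves −$182.5B, deposits 0.
Totals: Δreserves = −$53B, Δdeposits = +$268.5B.
Δrequired reserves = 7% × +$268.5B = +$18.795B.
Δexcess reserves = Δreserves − Δrequired = −$53B − (+$18.795B) = -$71.795 billion.

-$71.795 billion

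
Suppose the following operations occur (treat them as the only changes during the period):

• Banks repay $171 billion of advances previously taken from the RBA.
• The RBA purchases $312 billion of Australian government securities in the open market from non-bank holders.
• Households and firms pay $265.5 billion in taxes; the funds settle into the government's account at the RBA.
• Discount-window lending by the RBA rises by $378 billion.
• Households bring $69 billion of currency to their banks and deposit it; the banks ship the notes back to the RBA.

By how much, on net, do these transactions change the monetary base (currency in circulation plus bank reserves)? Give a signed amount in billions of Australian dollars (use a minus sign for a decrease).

RBA balance sheet:
  Assets:      Securities +$312B, Loans to banks +$207B
  Liabilities: Bank reserves +$322.5B, Currency in circulation −$69B, Government deposits +$265.5B
Commercial banking system:
  Assets:      Reserves at CB +$322.5B
  Liabilities: Checkable deposits +$115.5B, Borrowings from CB +$207B
Monetary base = currency + reserves: −$69B + (+$322.5B) = +$253.5 billion.

+$253.5 billion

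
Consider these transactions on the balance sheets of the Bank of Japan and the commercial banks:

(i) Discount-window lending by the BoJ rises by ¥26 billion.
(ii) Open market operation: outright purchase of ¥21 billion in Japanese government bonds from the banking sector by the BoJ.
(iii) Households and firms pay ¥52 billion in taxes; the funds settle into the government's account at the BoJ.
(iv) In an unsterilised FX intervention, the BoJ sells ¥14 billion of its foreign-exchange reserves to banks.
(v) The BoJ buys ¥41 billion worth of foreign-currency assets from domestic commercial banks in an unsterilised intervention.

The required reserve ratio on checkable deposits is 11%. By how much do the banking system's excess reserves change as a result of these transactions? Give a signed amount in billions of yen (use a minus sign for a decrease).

+¥27.72 billion

Discount-window loan ¥26 billion: reserves +¥26B, deposits 0.
OMO purchase (from banks) ¥21 billion: reserves +¥21B, deposits 0.
Government account inflow ¥52 billion: reserves −¥52B, deposits −¥52B.
FX sale ¥14 billion: reserves −¥14B, deposits 0.
FX purchase ¥41 billion: reserves +¥41B, deposits 0.
Totals: Δreserves = +¥22B, Δdeposits = −¥52B.
Δrequired reserves = 11% × −¥52B = −¥5.72B.
Δexcess reserves = Δreserves − Δrequired = +¥22B − (−¥5.72B) = +¥27.72 billion.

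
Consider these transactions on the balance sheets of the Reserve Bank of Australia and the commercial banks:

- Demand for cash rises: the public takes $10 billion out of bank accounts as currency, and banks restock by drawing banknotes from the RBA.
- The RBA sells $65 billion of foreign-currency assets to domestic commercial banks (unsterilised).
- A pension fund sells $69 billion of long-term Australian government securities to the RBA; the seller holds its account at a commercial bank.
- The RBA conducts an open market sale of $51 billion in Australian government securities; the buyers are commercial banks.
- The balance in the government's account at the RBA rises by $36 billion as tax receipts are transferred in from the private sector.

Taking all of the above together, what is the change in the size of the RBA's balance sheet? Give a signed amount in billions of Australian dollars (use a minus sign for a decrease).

Currency withdrawal $10 billion: only the composition of liabilities changes → 0.
FX sale $65 billion: an RBA asset is shed → −$65B.
Asset purchase (from non-banks) $69 billion: an RBA asset is acquired → +$69B.
OMO sale (to banks) $51 billion: an RBA asset is shed → −$51B.
Government account inflow $36 billion: only the composition of liabilities changes → 0.
Net: 0 − 65 + 69 − 51 + 0 = -$47 billion.

-$47 billion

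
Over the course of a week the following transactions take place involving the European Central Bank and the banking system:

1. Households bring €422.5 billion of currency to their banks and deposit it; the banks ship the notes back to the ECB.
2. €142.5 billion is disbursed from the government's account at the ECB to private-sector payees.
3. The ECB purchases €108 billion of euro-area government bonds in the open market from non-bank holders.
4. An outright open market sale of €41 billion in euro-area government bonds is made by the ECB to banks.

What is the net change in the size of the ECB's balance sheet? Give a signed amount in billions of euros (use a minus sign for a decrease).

ECB balance sheet:
  Assets:      Securities +€67B
  Liabilities: Bank reserves +€632B, Currency in circulation −€422.5B, Government deposits −€142.5B
Commercial banking system:
  Assets:      Reserves at CB +€632B, Securities +€41B
  Liabilities: Checkable deposits +€673B
Change in total ECB assets = +€67 billion.

+€67 billion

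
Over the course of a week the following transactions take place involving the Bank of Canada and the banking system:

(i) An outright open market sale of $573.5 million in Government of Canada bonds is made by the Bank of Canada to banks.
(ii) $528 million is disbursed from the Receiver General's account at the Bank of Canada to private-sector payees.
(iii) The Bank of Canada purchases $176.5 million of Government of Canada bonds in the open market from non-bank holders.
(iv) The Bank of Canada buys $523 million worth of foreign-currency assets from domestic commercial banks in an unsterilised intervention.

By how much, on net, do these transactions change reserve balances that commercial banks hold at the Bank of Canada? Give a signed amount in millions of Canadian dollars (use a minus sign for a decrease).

Bank of Canada balance sheet:
  Assets:      Securities −$397M, Foreign assets +$523M
  Liabilities: Bank reserves +$654M, Government deposits −$528M
Commercial banking system:
  Assets:      Reserves at CB +$654M, Securities +$573.5M, Foreign assets −$523M
  Liabilities: Checkable deposits +$704.5M
So the change in reserve balances that commercial banks hold at the Bank of Canada is +$654 million.

+$654 million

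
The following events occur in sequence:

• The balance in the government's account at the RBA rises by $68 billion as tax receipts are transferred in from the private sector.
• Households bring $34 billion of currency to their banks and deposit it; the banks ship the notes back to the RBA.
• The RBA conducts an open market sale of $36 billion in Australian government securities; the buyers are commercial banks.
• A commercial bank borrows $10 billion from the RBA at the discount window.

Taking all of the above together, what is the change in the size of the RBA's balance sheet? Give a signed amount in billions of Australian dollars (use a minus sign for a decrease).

-$26 billion

RBA balance sheet:
  Assets:      Securities −$36B, Loans to banks +$10B
  Liabilities: Bank reserves −$60B, Currency in circulation −$34B, Government deposits +$68B
Commercial banking system:
  Assets:      Reserves at CB −$60B, Securities +$36B
  Liabilities: Checkable deposits −$34B, Borrowings from CB +$10B
Change in total RBA assets = -$26 billion.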